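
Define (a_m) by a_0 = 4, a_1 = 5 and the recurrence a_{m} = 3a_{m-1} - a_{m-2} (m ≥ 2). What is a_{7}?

1309

The ordinary generating function has denominator 1 - 3y + y^2.
Iterating the recurrence: a_0,…,a_{7} = 4, 5, 11, 28, 73, 191, 500, 1309.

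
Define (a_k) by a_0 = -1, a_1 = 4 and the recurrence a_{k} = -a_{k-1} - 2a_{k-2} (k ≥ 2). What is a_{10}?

The ordinary generating function has denominator 1 + t + 2t^2.
Iterating the recurrence: a_0,…,a_{10} = -1, 4, -2, -6, 10, 2, -22, 18, 26, -62, 10.

10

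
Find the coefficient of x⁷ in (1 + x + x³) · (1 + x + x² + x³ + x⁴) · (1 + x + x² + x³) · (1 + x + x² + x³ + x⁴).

(1 + x + x³) has coefficients 1,1,0,1 for degrees 0…3.
(1 + x + x² + x³ + x⁴) has coefficients 1,1,1,1,1,0,0,0 for degrees 0…7.
Multiplying by (1 + x + x² + x³) gives running coefficients 1,2,3,4,4,3,2,1 for degrees 0…7.
Finally multiplying by (1 + x + x² + x³ + x⁴), the product of all factors after the first has coefficients 1,3,6,10,14,16,16,14 for degrees 0…7.
[x⁷] = 1·14 + 1·16 + 1·14 = 44.

44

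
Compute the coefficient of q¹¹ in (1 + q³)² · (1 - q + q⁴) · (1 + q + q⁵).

(1 + q³)² has coefficients 1,0,0,2,0,0,1 for degrees 0…6.
(1 - q + q⁴) has coefficients 1,-1,0,0,1,0,0,0,0,0,0,0 for degrees 0…11.
Finally multiplying by (1 + q + q⁵), the product of all factors after the first has coefficients 1,0,-1,0,1,2,-1,0,0,1,0,0 for degrees 0…11.
[q¹¹] = 1·0 + 2·0 + 1·2 = 2.

2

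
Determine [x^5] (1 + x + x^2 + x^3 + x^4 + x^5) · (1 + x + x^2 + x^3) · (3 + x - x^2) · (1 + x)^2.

(1 + x + x^2 + x^3 + x^4 + x^5) has coefficients 1,1,1,1,1,1 for degrees 0…5.
(1 + x + x^2 + x^3) has coefficients 1,1,1,1,0,0 for degrees 0…5.
Multiplying by (3 + x - x^2) gives running coefficients 3,4,3,3,0,-1 for degrees 0…5.
Finally multiplying by (1 + x)^2, the product of all factors after the first has coefficients 3,10,14,13,9,2 for degrees 0…5.
[x^5] = 1·2 + 1·9 + 1·13 + 1·14 + 1·10 + 1·3 = 51.

51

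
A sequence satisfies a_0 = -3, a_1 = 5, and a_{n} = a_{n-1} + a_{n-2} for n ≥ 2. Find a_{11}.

280

The ordinary generating function has denominator 1 - q - q^2.
Iterating the recurrence: a_0,…,a_{11} = -3, 5, 2, 7, 9, 16, 25, 41, 66, 107, 173, 280.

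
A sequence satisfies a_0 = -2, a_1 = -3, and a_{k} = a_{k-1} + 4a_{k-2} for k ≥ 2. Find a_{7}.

The ordinary generating function has denominator 1 - t - 4t^2.
Iterating the recurrence: a_0,…,a_{7} = -2, -3, -11, -23, -67, -159, -427, -1063.

-1063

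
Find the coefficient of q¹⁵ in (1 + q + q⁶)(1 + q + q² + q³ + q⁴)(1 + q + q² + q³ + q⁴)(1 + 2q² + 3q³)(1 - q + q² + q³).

47

(1 + q + q⁶) has coefficients 1,1,0,0,0,0,1 for degrees 0…6.
(1 + q + q² + q³ + q⁴) has coefficients 1,1,1,1,1,0,0,0,0,0,0,0,0,0,0,0 for degrees 0…15.
Multiplying by (1 + q + q² + q³ + q⁴) gives running coefficients 1,2,3,4,5,4,3,2,1,0,0,0,0,0,0,0 for degrees 0…15.
Multiplying by (1 + 2q² + 3q³) gives running coefficients 1,2,5,11,17,21,25,25,19,13,8,3,0,0,0,0 for degrees 0…15.
Finally multiplying by (1 - q + q² + q³), the product of all factors after the first has coefficients 1,1,4,9,13,20,32,38,40,44,39,27,18,11,3,0 for degrees 0…15.
[q¹⁵] = 1·0 + 1·3 + 1·44 = 47.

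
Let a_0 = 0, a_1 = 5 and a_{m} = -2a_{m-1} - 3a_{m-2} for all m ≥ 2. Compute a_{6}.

The ordinary generating function has denominator 1 + 2q + 3q^2.
Iterating the recurrence: a_0,…,a_{6} = 0, 5, -10, 5, 20, -55, 50.

50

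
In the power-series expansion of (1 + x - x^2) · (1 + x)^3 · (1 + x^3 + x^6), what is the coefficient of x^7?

(1 + x - x^2) has coefficients 1,1,-1 for degrees 0…2.
(1 + x)^3 has coefficients 1,3,3,1,0,0,0,0 for degrees 0…7.
Finally multiplying by (1 + x^3 + x^6), the product of all factors after the first has coefficients 1,3,3,2,3,3,2,3 for degrees 0…7.
[x^7] = 1·3 + 1·2 − 1·3 = 2.

2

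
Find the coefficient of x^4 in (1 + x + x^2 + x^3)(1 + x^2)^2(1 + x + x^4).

7

(1 + x + x^2 + x^3) has coefficients 1,1,1,1 for degrees 0…3.
(1 + x^2)^2 has coefficients 1,0,2,0,1 for degrees 0…4.
Finally multiplying by (1 + x + x^4), the product of all factors after the first has coefficients 1,1,2,2,2 for degrees 0…4.
[x^4] = 1·2 + 1·2 + 1·2 + 1·1 = 7.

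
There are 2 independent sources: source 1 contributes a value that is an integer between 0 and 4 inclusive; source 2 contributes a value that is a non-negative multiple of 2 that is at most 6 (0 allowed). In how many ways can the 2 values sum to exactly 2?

The generating function for the choices is (1 + z + z^2 + z^3 + z^4)·(1 + z^2 + z^4 + z^6); the count is [z^2].
(1 + z + z^2 + z^3 + z^4) has coefficients 1,1,1 for degrees 0…2.
(1 + z^2 + z^4 + z^6) has coefficients 1,0,1 for degrees 0…2.
[z^2] = 1·1 + 1·0 + 1·1 = 2.

2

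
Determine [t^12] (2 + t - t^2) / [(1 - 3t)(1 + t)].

885735

The denominator gives the recurrence a_n = 2a_(n−1) + 3a_(n−2) for n ≥ 3; the numerator fixes a_0 = 2, a_1 = 5, a_2 = 15.
Iterating: 2, 5, 15, 45, 135, 405, 1215, 3645, 10935, 32805, 98415, 295245, 885735, so a_12 = 885735.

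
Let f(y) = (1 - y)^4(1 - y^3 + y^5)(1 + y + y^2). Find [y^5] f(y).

-5

(1 - y)^4 has coefficients 1,-4,6,-4,1 for degrees 0…4.
(1 - y^3 + y^5) has coefficients 1,0,0,-1,0,1 for degrees 0…5.
Finally multiplying by (1 + y + y^2), the product of all factors after the first has coefficients 1,1,1,-1,-1,0 for degrees 0…5.
[y^5] = 1·0 − 4·(-1) + 6·(-1) − 4·1 + 1·1 = -5.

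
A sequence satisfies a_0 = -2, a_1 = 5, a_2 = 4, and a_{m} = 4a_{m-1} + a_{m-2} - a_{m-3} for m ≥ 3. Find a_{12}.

The ordinary generating function has denominator 1 - 4z - z^2 + z^3.
Iterating the recurrence: a_0,…,a_{12} = -2, 5, 4, 23, 91, 383, 1600, 6692, 27985, 117032, 489421, 2046731, 8559313.

8559313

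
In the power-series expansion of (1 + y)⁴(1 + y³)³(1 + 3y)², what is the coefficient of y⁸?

243

(1 + y)⁴ has coefficients 1,4,6,4,1 for degrees 0…4.
(1 + y³)³ has coefficients 1,0,0,3,0,0,3,0,0 for degrees 0…8.
Finally multiplying by (1 + 3y)², the product of all factors after the first has coefficients 1,6,9,3,18,27,3,18,27 for degrees 0…8.
[y⁸] = 1·27 + 4·18 + 6·3 + 4·27 + 1·18 = 243.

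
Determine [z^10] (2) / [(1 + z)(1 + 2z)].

4094

Partial fractions give a closed form: a_n = (-2)·(-1)^n + (4)·(-2)^n.
At n = 10: a_10 = 4094.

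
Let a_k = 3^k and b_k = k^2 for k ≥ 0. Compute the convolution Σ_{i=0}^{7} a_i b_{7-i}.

The convolution is the t^7 coefficient of A(t)B(t).
Σ = 1·49 + 3·36 + 9·25 + 27·16 + 81·9 + 243·4 + 729·1 + 2187·0 = 3244.

3244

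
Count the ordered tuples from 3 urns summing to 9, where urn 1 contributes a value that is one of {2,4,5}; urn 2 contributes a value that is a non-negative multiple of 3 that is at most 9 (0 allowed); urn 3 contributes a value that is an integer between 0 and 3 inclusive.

3

The generating function for the choices is (x² + x⁴ + x⁵)·(1 + x³ + x⁶ + x⁹)·(1 + x + x² + x³); the count is [x⁹].
(x² + x⁴ + x⁵) has coefficients 0,0,1,0,1,1 for degrees 0…5.
(1 + x³ + x⁶ + x⁹) has coefficients 1,0,0,1,0,0,1,0,0,1 for degrees 0…9.
Finally multiplying by (1 + x + x² + x³), the product of all factors after the first has coefficients 1,1,1,2,1,1,2,1,1,2 for degrees 0…9.
[x⁹] = 1·1 + 1·1 + 1·1 = 3.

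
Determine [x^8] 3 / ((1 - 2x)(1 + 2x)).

768

The denominator gives the recurrence a_n = 4a_(n−2) for n ≥ 2; the numerator fixes a_0 = 3, a_1 = 0.
Iterating: 3, 0, 12, 0, 48, 0, 192, 0, 768, so a_8 = 768.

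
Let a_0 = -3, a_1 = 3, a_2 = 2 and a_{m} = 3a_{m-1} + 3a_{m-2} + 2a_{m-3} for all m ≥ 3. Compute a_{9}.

34365

The ordinary generating function has denominator 1 - 3q - 3q^2 - 2q^3.
Iterating the recurrence: a_0,…,a_{9} = -3, 3, 2, 9, 39, 148, 579, 2259, 8810, 34365.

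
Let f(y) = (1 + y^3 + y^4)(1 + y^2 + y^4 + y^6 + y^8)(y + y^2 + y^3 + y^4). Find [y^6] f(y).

5

(1 + y^3 + y^4) has coefficients 1,0,0,1,1 for degrees 0…4.
(1 + y^2 + y^4 + y^6 + y^8) has coefficients 1,0,1,0,1,0,1 for degrees 0…6.
Finally multiplying by (y + y^2 + y^3 + y^4), the product of all factors after the first has coefficients 0,1,1,2,2,2,2 for degrees 0…6.
[y^6] = 1·2 + 1·2 + 1·1 = 5.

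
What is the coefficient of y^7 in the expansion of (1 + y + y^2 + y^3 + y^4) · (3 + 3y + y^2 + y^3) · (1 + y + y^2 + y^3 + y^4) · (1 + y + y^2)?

(1 + y + y^2 + y^3 + y^4) has coefficients 1,1,1,1,1 for degrees 0…4.
(3 + 3y + y^2 + y^3) has coefficients 3,3,1,1,0,0,0,0 for degrees 0…7.
Multiplying by (1 + y + y^2 + y^3 + y^4) gives running coefficients 3,6,7,8,8,5,2,1 for degrees 0…7.
Finally multiplying by (1 + y + y^2), the product of all factors after the first has coefficients 3,9,16,21,23,21,15,8 for degrees 0…7.
[y^7] = 1·8 + 1·15 + 1·21 + 1·23 + 1·21 = 88.

88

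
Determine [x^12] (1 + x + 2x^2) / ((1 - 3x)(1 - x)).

The denominator gives the recurrence a_n = 4a_(n−1) − 3a_(n−2) for n ≥ 3; the numerator fixes a_0 = 1, a_1 = 5, a_2 = 19.
Iterating: 1, 5, 19, 61, 187, 565, 1699, 5101, 15307, 45925, 137779, 413341, 1240027, so a_12 = 1240027.

1240027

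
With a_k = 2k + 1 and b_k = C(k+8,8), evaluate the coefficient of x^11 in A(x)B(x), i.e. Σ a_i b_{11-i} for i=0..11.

This is [x^11] in the product of the two ordinary generating functions.
Σ = 1·75582 + 3·43758 + 5·24310 + 7·12870 + 9·6435 + 11·3003 + 13·1287 + 15·495 + 17·165 + 19·45 + 21·9 + 23·1 = 537472.

537472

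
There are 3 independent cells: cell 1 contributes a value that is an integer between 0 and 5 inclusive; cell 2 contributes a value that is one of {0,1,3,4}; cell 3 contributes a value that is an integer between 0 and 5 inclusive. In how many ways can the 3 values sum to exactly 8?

18

The generating function for the choices is (1 + y + y² + y³ + y⁴ + y⁵)·(1 + y + y³ + y⁴)·(1 + y + y² + y³ + y⁴ + y⁵); the count is [y⁸].
(1 + y + y² + y³ + y⁴ + y⁵) has coefficients 1,1,1,1,1,1 for degrees 0…5.
(1 + y + y³ + y⁴) has coefficients 1,1,0,1,1,0,0,0,0 for degrees 0…8.
Finally multiplying by (1 + y + y² + y³ + y⁴ + y⁵), the product of all factors after the first has coefficients 1,2,2,3,4,4,3,2,2 for degrees 0…8.
[y⁸] = 1·2 + 1·2 + 1·3 + 1·4 + 1·4 + 1·3 = 18.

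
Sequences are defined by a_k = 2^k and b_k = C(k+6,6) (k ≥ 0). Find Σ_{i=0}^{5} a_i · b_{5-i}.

1586

The convolution is the t^5 coefficient of A(t)B(t).
Σ = 1·462 + 2·210 + 4·84 + 8·28 + 16·7 + 32·1 = 1586.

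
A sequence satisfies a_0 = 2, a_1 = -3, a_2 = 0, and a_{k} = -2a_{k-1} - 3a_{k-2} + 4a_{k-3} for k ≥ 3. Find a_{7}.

The ordinary generating function has denominator 1 + 2z + 3z^2 - 4z^3.
Iterating the recurrence: a_0,…,a_{7} = 2, -3, 0, 17, -46, 41, 124, -555.

-555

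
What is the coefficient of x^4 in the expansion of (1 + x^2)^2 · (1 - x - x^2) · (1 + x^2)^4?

9

(1 + x^2)^2 has coefficients 1,0,2,0,1 for degrees 0…4.
(1 - x - x^2) has coefficients 1,-1,-1,0,0 for degrees 0…4.
Finally multiplying by (1 + x^2)^4, the product of all factors after the first has coefficients 1,-1,3,-4,2 for degrees 0…4.
[x^4] = 1·2 + 2·3 + 1·1 = 9.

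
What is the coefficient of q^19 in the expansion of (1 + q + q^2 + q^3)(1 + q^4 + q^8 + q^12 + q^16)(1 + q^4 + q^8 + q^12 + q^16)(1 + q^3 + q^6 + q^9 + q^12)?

(1 + q + q^2 + q^3) has coefficients 1,1,1,1 for degrees 0…3.
(1 + q^4 + q^8 + q^12 + q^16) has coefficients 1,0,0,0,1,0,0,0,1,0,0,0,1,0,0,0,1,0,0,0 for degrees 0…19.
Multiplying by (1 + q^4 + q^8 + q^12 + q^16) gives running coefficients 1,0,0,0,2,0,0,0,3,0,0,0,4,0,0,0,5,0,0,0 for degrees 0…19.
Finally multiplying by (1 + q^3 + q^6 + q^9 + q^12), the product of all factors after the first has coefficients 1,0,0,1,2,0,1,2,3,1,2,3,5,2,3,4,7,3,4,5 for degrees 0…19.
[q^19] = 1·5 + 1·4 + 1·3 + 1·7 = 19.

19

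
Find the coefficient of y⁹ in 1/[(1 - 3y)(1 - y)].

29524

Partial fractions give a closed form: a_n = (3/2)·3^n + (-1/2)·1^n.
At n = 9: a_9 = 29524.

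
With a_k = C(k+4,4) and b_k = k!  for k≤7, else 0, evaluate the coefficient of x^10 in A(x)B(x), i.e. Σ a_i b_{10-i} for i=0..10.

251646

The convolution is the x^10 coefficient of A(x)B(x).
Σ = 1·0 + 5·0 + 15·0 + 35·5040 + 70·720 + 126·120 + 210·24 + 330·6 + 495·2 + 715·1 + 1001·1 = 251646.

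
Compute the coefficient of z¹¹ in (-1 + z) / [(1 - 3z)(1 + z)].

Partial fractions give a closed form: a_n = (-1/2)·3^n + (-1/2)·(-1)^n.
At n = 11: a_11 = -88573.

-88573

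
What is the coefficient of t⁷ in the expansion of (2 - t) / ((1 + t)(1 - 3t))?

Partial fractions give a closed form: a_n = (3/4)·(-1)^n + (5/4)·3^n.
At n = 7: a_7 = 2733.

2733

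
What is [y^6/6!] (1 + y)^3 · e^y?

229

The EGF product rule gives c_6 = Σ_{k_1+k_2=6} C(6; k_1,k_2) · ∏ g_i(k_i), where (1+y)^3 gives the falling factorial (3)_k; e^y gives (1)^k.
g_1(k) for k = 0…6: 1, 3, 6, 6, 0, 0, 0.
g_2(k) for k = 0…6: 1, 1, 1, 1, 1, 1, 1.
c_6 = Σ_k C(6,k)·g_1(k)·g_2(6−k) = 1·1·1 + 6·3·1 + 15·6·1 + 20·6·1 = 1 + 18 + 90 + 120 = 229.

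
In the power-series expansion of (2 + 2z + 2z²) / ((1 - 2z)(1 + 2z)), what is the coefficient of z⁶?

The denominator gives the recurrence a_n = 4a_(n−2) for n ≥ 3; the numerator fixes a_0 = 2, a_1 = 2, a_2 = 10.
Iterating: 2, 2, 10, 8, 40, 32, 160, so a_6 = 160.

160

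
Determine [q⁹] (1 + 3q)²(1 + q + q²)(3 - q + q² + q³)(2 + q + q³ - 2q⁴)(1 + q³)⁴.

(1 + 3q)² has coefficients 1,6,9 for degrees 0…2.
(1 + q + q²) has coefficients 1,1,1,0,0,0,0,0,0,0 for degrees 0…9.
Multiplying by (3 - q + q² + q³) gives running coefficients 3,2,3,1,2,1,0,0,0,0 for degrees 0…9.
Multiplying by (2 + q + q³ - 2q⁴) gives running coefficients 6,7,8,8,1,3,-4,0,-3,-2 for degrees 0…9.
Finally multiplying by (1 + q³)⁴, the product of all factors after the first has coefficients 6,7,8,32,29,35,64,46,57,54 for degrees 0…9.
[q⁹] = 1·54 + 6·57 + 9·46 = 810.

810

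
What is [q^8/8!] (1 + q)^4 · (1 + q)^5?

The EGF product rule gives c_8 = Σ_{k_1+k_2=8} C(8; k_1,k_2) · ∏ g_i(k_i), where (1+q)^4 gives the falling factorial (4)_k; (1+q)^5 gives the falling factorial (5)_k.
g_1(k) for k = 0…8: 1, 4, 12, 24, 24, 0, 0, 0, 0.
g_2(k) for k = 0…8: 1, 5, 20, 60, 120, 120, 0, 0, 0.
c_8 = Σ_k C(8,k)·g_1(k)·g_2(8−k) = 56·24·120 + 70·24·120 = 161280 + 201600 = 362880.

362880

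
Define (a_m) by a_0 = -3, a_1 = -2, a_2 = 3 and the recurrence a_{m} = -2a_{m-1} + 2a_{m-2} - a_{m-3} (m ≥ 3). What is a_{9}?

-3927

The ordinary generating function has denominator 1 + 2t - 2t^2 + t^3.
Iterating the recurrence: a_0,…,a_{9} = -3, -2, 3, -7, 22, -61, 173, -490, 1387, -3927.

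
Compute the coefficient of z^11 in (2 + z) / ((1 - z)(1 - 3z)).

Partial fractions give a closed form: a_n = (-3/2)·1^n + (7/2)·3^n.
At n = 11: a_11 = 620013.

620013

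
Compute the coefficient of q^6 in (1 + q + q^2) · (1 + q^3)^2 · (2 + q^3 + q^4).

5

(1 + q + q^2) has coefficients 1,1,1 for degrees 0…2.
(1 + q^3)^2 has coefficients 1,0,0,2,0,0,1 for degrees 0…6.
Finally multiplying by (2 + q^3 + q^4), the product of all factors after the first has coefficients 2,0,0,5,1,0,4 for degrees 0…6.
[q^6] = 1·4 + 1·0 + 1·1 = 5.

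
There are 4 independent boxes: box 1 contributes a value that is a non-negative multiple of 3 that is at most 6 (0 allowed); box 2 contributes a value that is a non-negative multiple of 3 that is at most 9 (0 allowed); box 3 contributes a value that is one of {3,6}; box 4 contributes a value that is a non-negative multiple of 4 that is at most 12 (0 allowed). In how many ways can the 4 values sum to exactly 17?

The generating function for the choices is (1 + q³ + q⁶)·(1 + q³ + q⁶ + q⁹)·(q³ + q⁶)·(1 + q⁴ + q⁸ + q¹²); the count is [q¹⁷].
(1 + q³ + q⁶) has coefficients 1,0,0,1,0,0,1 for degrees 0…6.
(1 + q³ + q⁶ + q⁹) has coefficients 1,0,0,1,0,0,1,0,0,1,0,0,0,0,0,0,0,0 for degrees 0…17.
Multiplying by (q³ + q⁶) gives running coefficients 0,0,0,1,0,0,2,0,0,2,0,0,2,0,0,1,0,0 for degrees 0…17.
Finally multiplying by (1 + q⁴ + q⁸ + q¹²), the product of all factors after the first has coefficients 0,0,0,1,0,0,2,1,0,2,2,1,2,2,2,2,2,2 for degrees 0…17.
[q¹⁷] = 1·2 + 1·2 + 1·1 = 5.

5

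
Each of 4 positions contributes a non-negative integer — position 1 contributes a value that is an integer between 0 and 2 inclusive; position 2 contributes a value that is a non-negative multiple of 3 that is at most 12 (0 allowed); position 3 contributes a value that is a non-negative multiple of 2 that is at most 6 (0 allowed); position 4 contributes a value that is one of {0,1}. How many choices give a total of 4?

The generating function for the choices is (1 + t + t²)·(1 + t³ + t⁶ + t⁹ + t¹²)·(1 + t² + t⁴ + t⁶)·(1 + t); the count is [t⁴].
(1 + t + t²) has coefficients 1,1,1 for degrees 0…2.
(1 + t³ + t⁶ + t⁹ + t¹²) has coefficients 1,0,0,1,0 for degrees 0…4.
Multiplying by (1 + t² + t⁴ + t⁶) gives running coefficients 1,0,1,1,1 for degrees 0…4.
Finally multiplying by (1 + t), the product of all factors after the first has coefficients 1,1,1,2,2 for degrees 0…4.
[t⁴] = 1·2 + 1·2 + 1·1 = 5.

5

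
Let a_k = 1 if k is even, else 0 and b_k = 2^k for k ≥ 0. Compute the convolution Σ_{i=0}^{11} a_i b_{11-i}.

2730

Write out a_i and b_{11-i} for i = 0,…,11 and sum the products.
Σ = 1·2048 + 0·1024 + 1·512 + 0·256 + 1·128 + 0·64 + 1·32 + 0·16 + 1·8 + 0·4 + 1·2 + 0·1 = 2730.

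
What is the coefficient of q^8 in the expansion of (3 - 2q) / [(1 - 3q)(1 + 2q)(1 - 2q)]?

Partial fractions give a closed form: a_n = (21/5)·3^n + (4/5)·(-2)^n + (-2)·2^n.
At n = 8: a_8 = 27249.

27249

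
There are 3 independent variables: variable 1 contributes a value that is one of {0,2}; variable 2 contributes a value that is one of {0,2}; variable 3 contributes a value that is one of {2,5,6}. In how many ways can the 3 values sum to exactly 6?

The generating function for the choices is (1 + t²)·(1 + t²)·(t² + t⁵ + t⁶); the count is [t⁶].
(1 + t²) has coefficients 1,0,1 for degrees 0…2.
(1 + t²) has coefficients 1,0,1,0,0,0,0 for degrees 0…6.
Finally multiplying by (t² + t⁵ + t⁶), the product of all factors after the first has coefficients 0,0,1,0,1,1,1 for degrees 0…6.
[t⁶] = 1·1 + 1·1 = 2.

2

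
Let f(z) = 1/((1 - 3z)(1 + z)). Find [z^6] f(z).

Partial fractions give a closed form: a_n = (3/4)·3^n + (1/4)·(-1)^n.
At n = 6: a_6 = 547.

547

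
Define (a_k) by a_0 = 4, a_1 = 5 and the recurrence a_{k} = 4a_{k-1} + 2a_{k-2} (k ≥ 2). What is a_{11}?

18779552

The ordinary generating function has denominator 1 - 4q - 2q^2.
Iterating the recurrence: a_0,…,a_{11} = 4, 5, 28, 122, 544, 2420, 10768, 47912, 213184, 948560, 4220608, 18779552.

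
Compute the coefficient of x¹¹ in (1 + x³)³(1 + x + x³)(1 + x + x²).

5

(1 + x³)³ has coefficients 1,0,0,3,0,0,3,0,0,1 for degrees 0…9.
(1 + x + x³) has coefficients 1,1,0,1,0,0,0,0,0,0,0,0 for degrees 0…11.
Finally multiplying by (1 + x + x²), the product of all factors after the first has coefficients 1,2,2,2,1,1,0,0,0,0,0,0 for degrees 0…11.
[x¹¹] = 1·0 + 3·0 + 3·1 + 1·2 = 5.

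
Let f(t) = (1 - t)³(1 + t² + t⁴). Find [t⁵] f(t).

(1 - t)³ has coefficients 1,-3,3,-1 for degrees 0…3.
(1 + t² + t⁴) has coefficients 1,0,1,0,1,0 for degrees 0…5.
[t⁵] = 1·0 − 3·1 + 3·0 − 1·1 = -4.

-4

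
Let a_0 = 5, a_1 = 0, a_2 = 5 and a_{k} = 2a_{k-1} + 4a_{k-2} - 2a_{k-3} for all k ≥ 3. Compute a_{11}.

34680

The ordinary generating function has denominator 1 - 2x - 4x^2 + 2x^3.
Iterating the recurrence: a_0,…,a_{11} = 5, 0, 5, 0, 20, 30, 140, 360, 1220, 3600, 11360, 34680.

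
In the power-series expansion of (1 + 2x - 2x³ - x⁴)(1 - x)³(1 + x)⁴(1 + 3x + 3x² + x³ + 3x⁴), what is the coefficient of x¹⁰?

3

(1 + 2x - 2x³ - x⁴) has coefficients 1,2,0,-2,-1 for degrees 0…4.
(1 - x)³ has coefficients 1,-3,3,-1,0,0,0,0,0,0,0 for degrees 0…10.
Multiplying by (1 + x)⁴ gives running coefficients 1,1,-3,-3,3,3,-1,-1,0,0,0 for degrees 0…10.
Finally multiplying by (1 + 3x + 3x² + x³ + 3x⁴), the product of all factors after the first has coefficients 1,4,3,-8,-11,3,5,-1,6,5,-4 for degrees 0…10.
[x¹⁰] = 1·(-4) + 2·5 − 2·(-1) − 1·5 = 3.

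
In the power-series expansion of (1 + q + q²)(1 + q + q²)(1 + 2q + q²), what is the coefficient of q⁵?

4

(1 + q + q²) has coefficients 1,1,1 for degrees 0…2.
(1 + q + q²) has coefficients 1,1,1,0,0,0 for degrees 0…5.
Finally multiplying by (1 + 2q + q²), the product of all factors after the first has coefficients 1,3,4,3,1,0 for degrees 0…5.
[q⁵] = 1·0 + 1·1 + 1·3 = 4.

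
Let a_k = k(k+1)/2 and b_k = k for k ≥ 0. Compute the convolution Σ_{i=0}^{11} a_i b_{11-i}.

715

This is [x^11] in the product of the two ordinary generating functions.
Σ = 0·11 + 1·10 + 3·9 + 6·8 + 10·7 + 15·6 + 21·5 + 28·4 + 36·3 + 45·2 + 55·1 + 66·0 = 715.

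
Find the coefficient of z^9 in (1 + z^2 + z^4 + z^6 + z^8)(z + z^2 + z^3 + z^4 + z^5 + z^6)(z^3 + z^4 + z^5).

(1 + z^2 + z^4 + z^6 + z^8) has coefficients 1,0,1,0,1,0,1,0,1 for degrees 0…8.
(z + z^2 + z^3 + z^4 + z^5 + z^6) has coefficients 0,1,1,1,1,1,1,0,0,0 for degrees 0…9.
Finally multiplying by (z^3 + z^4 + z^5), the product of all factors after the first has coefficients 0,0,0,0,1,2,3,3,3,3 for degrees 0…9.
[z^9] = 1·3 + 1·3 + 1·2 + 1·0 + 1·0 = 8.

8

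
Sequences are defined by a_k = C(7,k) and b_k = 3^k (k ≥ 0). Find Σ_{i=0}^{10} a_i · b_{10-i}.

442368

This is [x^10] in the product of the two ordinary generating functions.
Σ = 1·59049 + 7·19683 + 21·6561 + 35·2187 + 35·729 + 21·243 + 7·81 + 1·27 + 0·9 + 0·3 + 0·1 = 442368.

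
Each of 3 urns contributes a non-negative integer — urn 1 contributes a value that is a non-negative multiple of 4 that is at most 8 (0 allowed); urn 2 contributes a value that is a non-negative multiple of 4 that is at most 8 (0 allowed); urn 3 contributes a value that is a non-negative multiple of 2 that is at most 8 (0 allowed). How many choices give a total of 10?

The generating function for the choices is (1 + q^4 + q^8)·(1 + q^4 + q^8)·(1 + q^2 + q^4 + q^6 + q^8); the count is [q^10].
(1 + q^4 + q^8) has coefficients 1,0,0,0,1,0,0,0,1 for degrees 0…8.
(1 + q^4 + q^8) has coefficients 1,0,0,0,1,0,0,0,1,0,0 for degrees 0…10.
Finally multiplying by (1 + q^2 + q^4 + q^6 + q^8), the product of all factors after the first has coefficients 1,0,1,0,2,0,2,0,3,0,2 for degrees 0…10.
[q^10] = 1·2 + 1·2 + 1·1 = 5.

5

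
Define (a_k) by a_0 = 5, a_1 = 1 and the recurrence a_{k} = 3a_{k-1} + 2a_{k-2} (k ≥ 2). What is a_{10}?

303277

The ordinary generating function has denominator 1 - 3y - 2y^2.
Iterating the recurrence: a_0,…,a_{10} = 5, 1, 13, 41, 149, 529, 1885, 6713, 23909, 85153, 303277.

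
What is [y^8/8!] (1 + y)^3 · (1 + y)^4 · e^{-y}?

The EGF product rule gives c_8 = Σ_{k_1+k_2+k_3=8} C(8; k_1,k_2,k_3) · ∏ g_i(k_i), where (1+y)^3 gives the falling factorial (3)_k; (1+y)^4 gives the falling factorial (4)_k; e^{-y} gives (-1)^k.
g_1(k) for k = 0…8: 1, 3, 6, 6, 0, 0, 0, 0, 0.
g_2(k) for k = 0…8: 1, 4, 12, 24, 24, 0, 0, 0, 0.
g_3(k) for k = 0…8: 1, -1, 1, -1, 1, -1, 1, -1, 1.
First combine the last two factors: h(k) = Σ_j C(k,j)·g_2(j)·g_3(k−j) for k = 0…8: 1, 3, 5, -1, -15, 19, 37, -225, 641.
c_8 = Σ_k C(8,k)·g_1(k)·h(8−k) = 1·1·641 + 8·3·(-225) + 28·6·37 + 56·6·19 = 641 − 5400 + 6216 + 6384 = 7841.

7841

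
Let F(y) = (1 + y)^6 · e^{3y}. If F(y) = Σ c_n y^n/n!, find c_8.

5668137

The EGF product rule gives c_8 = Σ_{k_1+k_2=8} C(8; k_1,k_2) · ∏ g_i(k_i), where (1+y)^6 gives the falling factorial (6)_k; e^{3y} gives (3)^k.
g_1(k) for k = 0…8: 1, 6, 30, 120, 360, 720, 720, 0, 0.
g_2(k) for k = 0…8: 1, 3, 9, 27, 81, 243, 729, 2187, 6561.
c_8 = Σ_k C(8,k)·g_1(k)·g_2(8−k) = 1·1·6561 + 8·6·2187 + 28·30·729 + 56·120·243 + 70·360·81 + 56·720·27 + 28·720·9 = 6561 + 104976 + 612360 + 1632960 + 2041200 + 1088640 + 181440 = 5668137.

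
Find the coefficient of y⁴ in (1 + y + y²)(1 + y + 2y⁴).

(1 + y + y²) has coefficients 1,1,1 for degrees 0…2.
(1 + y + 2y⁴) has coefficients 1,1,0,0,2 for degrees 0…4.
[y⁴] = 1·2 + 1·0 + 1·0 = 2.

2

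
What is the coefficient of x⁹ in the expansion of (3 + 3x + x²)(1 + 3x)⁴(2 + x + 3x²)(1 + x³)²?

6064

(3 + 3x + x²) has coefficients 3,3,1 for degrees 0…2.
(1 + 3x)⁴ has coefficients 1,12,54,108,81,0,0,0,0,0 for degrees 0…9.
Multiplying by (2 + x + 3x²) gives running coefficients 2,25,123,306,432,405,243,0,0,0 for degrees 0…9.
Finally multiplying by (1 + x³)², the product of all factors after the first has coefficients 2,25,123,310,482,651,857,889,933,792 for degrees 0…9.
[x⁹] = 3·792 + 3·933 + 1·889 = 6064.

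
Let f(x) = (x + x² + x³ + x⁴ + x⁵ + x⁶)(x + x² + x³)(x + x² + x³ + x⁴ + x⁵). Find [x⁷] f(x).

12

(x + x² + x³ + x⁴ + x⁵ + x⁶) has coefficients 0,1,1,1,1,1,1 for degrees 0…6.
(x + x² + x³) has coefficients 0,1,1,1,0,0,0,0 for degrees 0…7.
Finally multiplying by (x + x² + x³ + x⁴ + x⁵), the product of all factors after the first has coefficients 0,0,1,2,3,3,3,2 for degrees 0…7.
[x⁷] = 1·3 + 1·3 + 1·3 + 1·2 + 1·1 + 1·0 = 12.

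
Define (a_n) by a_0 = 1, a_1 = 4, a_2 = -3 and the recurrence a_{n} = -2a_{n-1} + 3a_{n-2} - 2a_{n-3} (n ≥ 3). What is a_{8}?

-4793

The ordinary generating function has denominator 1 + 2y - 3y^2 + 2y^3.
Iterating the recurrence: a_0,…,a_{8} = 1, 4, -3, 16, -49, 152, -483, 1520, -4793.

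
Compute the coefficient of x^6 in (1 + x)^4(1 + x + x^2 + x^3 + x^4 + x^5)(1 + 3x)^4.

(1 + x)^4 has coefficients 1,4,6,4,1 for degrees 0…4.
(1 + x + x^2 + x^3 + x^4 + x^5) has coefficients 1,1,1,1,1,1,0 for degrees 0…6.
Finally multiplying by (1 + 3x)^4, the product of all factors after the first has coefficients 1,13,67,175,256,256,255 for degrees 0…6.
[x^6] = 1·255 + 4·256 + 6·256 + 4·175 + 1·67 = 3582.

3582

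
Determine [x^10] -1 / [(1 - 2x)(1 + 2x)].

-1024

Partial fractions give a closed form: a_n = (-1/2)·2^n + (-1/2)·(-2)^n.
At n = 10: a_10 = -1024.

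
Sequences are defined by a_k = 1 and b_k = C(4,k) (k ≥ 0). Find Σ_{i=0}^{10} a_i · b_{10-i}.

16

The convolution is the t^10 coefficient of A(t)B(t).
Σ = 1·0 + 1·0 + 1·0 + 1·0 + 1·0 + 1·0 + 1·1 + 1·4 + 1·6 + 1·4 + 1·1 = 16.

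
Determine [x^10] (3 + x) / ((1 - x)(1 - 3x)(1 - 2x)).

871401

Partial fractions give a closed form: a_n = (2)·1^n + (15)·3^n + (-14)·2^n.
At n = 10: a_10 = 871401.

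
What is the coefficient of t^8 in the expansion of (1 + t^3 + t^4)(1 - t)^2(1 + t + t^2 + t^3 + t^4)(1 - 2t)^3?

27

(1 + t^3 + t^4) has coefficients 1,0,0,1,1 for degrees 0…4.
(1 - t)^2 has coefficients 1,-2,1,0,0,0,0,0,0 for degrees 0…8.
Multiplying by (1 + t + t^2 + t^3 + t^4) gives running coefficients 1,-1,0,0,0,-1,1,0,0 for degrees 0…8.
Finally multiplying by (1 - 2t)^3, the product of all factors after the first has coefficients 1,-7,18,-20,8,-1,7,-18,20 for degrees 0…8.
[t^8] = 1·20 + 1·(-1) + 1·8 = 27.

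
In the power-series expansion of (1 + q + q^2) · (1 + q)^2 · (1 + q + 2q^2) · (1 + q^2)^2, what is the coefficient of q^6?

35

(1 + q + q^2) has coefficients 1,1,1 for degrees 0…2.
(1 + q)^2 has coefficients 1,2,1,0,0,0,0 for degrees 0…6.
Multiplying by (1 + q + 2q^2) gives running coefficients 1,3,5,5,2,0,0 for degrees 0…6.
Finally multiplying by (1 + q^2)^2, the product of all factors after the first has coefficients 1,3,7,11,13,13,9 for degrees 0…6.
[q^6] = 1·9 + 1·13 + 1·13 = 35.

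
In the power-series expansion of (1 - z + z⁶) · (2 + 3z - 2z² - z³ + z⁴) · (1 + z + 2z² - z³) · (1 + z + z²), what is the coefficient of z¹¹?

(1 - z + z⁶) has coefficients 1,-1,0,0,0,0,1 for degrees 0…6.
(2 + 3z - 2z² - z³ + z⁴) has coefficients 2,3,-2,-1,1,0,0,0,0,0,0,0 for degrees 0…11.
Multiplying by (1 + z + 2z² - z³) gives running coefficients 2,5,5,1,-7,1,3,-1,0,0,0,0 for degrees 0…11.
Finally multiplying by (1 + z + z²), the product of all factors after the first has coefficients 2,7,12,11,-1,-5,-3,3,2,-1,0,0 for degrees 0…11.
[z¹¹] = 1·0 − 1·0 + 1·(-5) = -5.

-5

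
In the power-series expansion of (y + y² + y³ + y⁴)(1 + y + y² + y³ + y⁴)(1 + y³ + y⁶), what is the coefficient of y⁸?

(y + y² + y³ + y⁴) has coefficients 0,1,1,1,1 for degrees 0…4.
(1 + y + y² + y³ + y⁴) has coefficients 1,1,1,1,1,0,0,0,0 for degrees 0…8.
Finally multiplying by (1 + y³ + y⁶), the product of all factors after the first has coefficients 1,1,1,2,2,1,2,2,1 for degrees 0…8.
[y⁸] = 1·2 + 1·2 + 1·1 + 1·2 = 7.

7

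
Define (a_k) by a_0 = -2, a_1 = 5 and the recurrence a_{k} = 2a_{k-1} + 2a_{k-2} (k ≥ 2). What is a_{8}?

The ordinary generating function has denominator 1 - 2t - 2t^2.
Iterating the recurrence: a_0,…,a_{8} = -2, 5, 6, 22, 56, 156, 424, 1160, 3168.

3168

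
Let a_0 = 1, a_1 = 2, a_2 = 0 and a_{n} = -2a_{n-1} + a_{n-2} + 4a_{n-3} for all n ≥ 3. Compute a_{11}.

The ordinary generating function has denominator 1 + 2z - z^2 - 4z^3.
Iterating the recurrence: a_0,…,a_{11} = 1, 2, 0, 6, -4, 14, -8, 14, 20, -58, 192, -362.

-362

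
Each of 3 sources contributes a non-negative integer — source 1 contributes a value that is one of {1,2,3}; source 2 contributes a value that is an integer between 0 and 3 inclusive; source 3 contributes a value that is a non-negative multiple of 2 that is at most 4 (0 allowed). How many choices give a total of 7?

The generating function for the choices is (t + t^2 + t^3)·(1 + t + t^2 + t^3)·(1 + t^2 + t^4); the count is [t^7].
(t + t^2 + t^3) has coefficients 0,1,1,1 for degrees 0…3.
(1 + t + t^2 + t^3) has coefficients 1,1,1,1,0,0,0,0 for degrees 0…7.
Finally multiplying by (1 + t^2 + t^4), the product of all factors after the first has coefficients 1,1,2,2,2,2,1,1 for degrees 0…7.
[t^7] = 1·1 + 1·2 + 1·2 = 5.

5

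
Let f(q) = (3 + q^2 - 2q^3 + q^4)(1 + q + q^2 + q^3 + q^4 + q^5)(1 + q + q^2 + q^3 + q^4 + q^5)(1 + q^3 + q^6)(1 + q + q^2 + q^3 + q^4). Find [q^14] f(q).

99

(3 + q^2 - 2q^3 + q^4) has coefficients 3,0,1,-2,1 for degrees 0…4.
(1 + q + q^2 + q^3 + q^4 + q^5) has coefficients 1,1,1,1,1,1,0,0,0,0,0,0,0,0,0 for degrees 0…14.
Multiplying by (1 + q + q^2 + q^3 + q^4 + q^5) gives running coefficients 1,2,3,4,5,6,5,4,3,2,1,0,0,0,0 for degrees 0…14.
Multiplying by (1 + q^3 + q^6) gives running coefficients 1,2,3,5,7,9,10,11,12,11,10,9,7,5,3 for degrees 0…14.
Finally multiplying by (1 + q + q^2 + q^3 + q^4), the product of all factors after the first has coefficients 1,3,6,11,18,26,34,42,49,53,54,53,49,42,34 for degrees 0…14.
[q^14] = 3·34 + 1·49 − 2·53 + 1·54 = 99.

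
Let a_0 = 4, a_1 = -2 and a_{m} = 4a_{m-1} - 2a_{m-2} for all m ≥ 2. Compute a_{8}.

The ordinary generating function has denominator 1 - 4q + 2q^2.
Iterating the recurrence: a_0,…,a_{8} = 4, -2, -16, -60, -208, -712, -2432, -8304, -28352.

-28352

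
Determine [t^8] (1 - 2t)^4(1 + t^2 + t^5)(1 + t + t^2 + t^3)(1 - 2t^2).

(1 - 2t)^4 has coefficients 1,-8,24,-32,16 for degrees 0…4.
(1 + t^2 + t^5) has coefficients 1,0,1,0,0,1,0,0,0 for degrees 0…8.
Multiplying by (1 + t + t^2 + t^3) gives running coefficients 1,1,2,2,1,2,1,1,1 for degrees 0…8.
Finally multiplying by (1 - 2t^2), the product of all factors after the first has coefficients 1,1,0,0,-3,-2,-1,-3,-1 for degrees 0…8.
[t^8] = 1·(-1) − 8·(-3) + 24·(-1) − 32·(-2) + 16·(-3) = 15.

15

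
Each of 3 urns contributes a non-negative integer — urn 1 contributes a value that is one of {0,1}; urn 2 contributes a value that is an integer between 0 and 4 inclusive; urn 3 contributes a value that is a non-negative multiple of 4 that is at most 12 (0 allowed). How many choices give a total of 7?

The generating function for the choices is (1 + q)·(1 + q + q² + q³ + q⁴)·(1 + q⁴ + q⁸ + q¹²); the count is [q⁷].
(1 + q) has coefficients 1,1 for degrees 0…1.
(1 + q + q² + q³ + q⁴) has coefficients 1,1,1,1,1,0,0,0 for degrees 0…7.
Finally multiplying by (1 + q⁴ + q⁸ + q¹²), the product of all factors after the first has coefficients 1,1,1,1,2,1,1,1 for degrees 0…7.
[q⁷] = 1·1 + 1·1 = 2.

2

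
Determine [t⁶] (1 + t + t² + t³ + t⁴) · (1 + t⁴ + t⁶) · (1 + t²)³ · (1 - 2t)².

16

(1 + t + t² + t³ + t⁴) has coefficients 1,1,1,1,1 for degrees 0…4.
(1 + t⁴ + t⁶) has coefficients 1,0,0,0,1,0,1 for degrees 0…6.
Multiplying by (1 + t²)³ gives running coefficients 1,0,3,0,4,0,5 for degrees 0…6.
Finally multiplying by (1 - 2t)², the product of all factors after the first has coefficients 1,-4,7,-12,16,-16,21 for degrees 0…6.
[t⁶] = 1·21 + 1·(-16) + 1·16 + 1·(-12) + 1·7 = 16.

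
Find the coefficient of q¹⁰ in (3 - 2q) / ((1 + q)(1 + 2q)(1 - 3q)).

Partial fractions give a closed form: a_n = (-5/4)·(-1)^n + (16/5)·(-2)^n + (21/20)·3^n.
At n = 10: a_10 = 65277.

65277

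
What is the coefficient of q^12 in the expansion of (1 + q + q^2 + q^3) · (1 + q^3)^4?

(1 + q + q^2 + q^3) has coefficients 1,1,1,1 for degrees 0…3.
(1 + q^3)^4 has coefficients 1,0,0,4,0,0,6,0,0,4,0,0,1 for degrees 0…12.
[q^12] = 1·1 + 1·0 + 1·0 + 1·4 = 5.

5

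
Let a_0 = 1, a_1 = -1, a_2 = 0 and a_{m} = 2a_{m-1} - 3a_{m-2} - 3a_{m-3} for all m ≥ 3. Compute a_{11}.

663

The ordinary generating function has denominator 1 - 2y + 3y^2 + 3y^3.
Iterating the recurrence: a_0,…,a_{11} = 1, -1, 0, 0, 3, 6, 3, -21, -69, -84, 102, 663.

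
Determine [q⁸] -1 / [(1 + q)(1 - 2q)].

-171

Partial fractions give a closed form: a_n = (-1/3)·(-1)^n + (-2/3)·2^n.
At n = 8: a_8 = -171.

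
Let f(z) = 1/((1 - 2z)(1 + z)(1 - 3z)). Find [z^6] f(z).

Partial fractions give a closed form: a_n = (-4/3)·2^n + (1/12)·(-1)^n + (9/4)·3^n.
At n = 6: a_6 = 1555.

1555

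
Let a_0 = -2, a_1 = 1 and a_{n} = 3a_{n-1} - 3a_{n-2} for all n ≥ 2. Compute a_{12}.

-1458

The ordinary generating function has denominator 1 - 3y + 3y^2.
Iterating the recurrence: a_0,…,a_{12} = -2, 1, 9, 24, 45, 63, 54, -27, -243, -648, -1215, -1701, -1458.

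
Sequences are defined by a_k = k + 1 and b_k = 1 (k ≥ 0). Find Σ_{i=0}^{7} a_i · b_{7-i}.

The convolution is the x^7 coefficient of A(x)B(x).
Σ = 1·1 + 2·1 + 3·1 + 4·1 + 5·1 + 6·1 + 7·1 + 8·1 = 36.

36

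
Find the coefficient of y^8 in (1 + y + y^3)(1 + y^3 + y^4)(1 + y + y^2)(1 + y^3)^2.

14

(1 + y + y^3) has coefficients 1,1,0,1 for degrees 0…3.
(1 + y^3 + y^4) has coefficients 1,0,0,1,1,0,0,0,0 for degrees 0…8.
Multiplying by (1 + y + y^2) gives running coefficients 1,1,1,1,2,2,1,0,0 for degrees 0…8.
Finally multiplying by (1 + y^3)^2, the product of all factors after the first has coefficients 1,1,1,3,4,4,4,5,5 for degrees 0…8.
[y^8] = 1·5 + 1·5 + 1·4 = 14.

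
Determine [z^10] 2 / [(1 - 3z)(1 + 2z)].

Partial fractions give a closed form: a_n = (6/5)·3^n + (4/5)·(-2)^n.
At n = 10: a_10 = 71678.

71678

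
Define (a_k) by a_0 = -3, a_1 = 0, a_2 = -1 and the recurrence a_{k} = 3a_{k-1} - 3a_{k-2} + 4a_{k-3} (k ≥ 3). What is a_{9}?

-2955

The ordinary generating function has denominator 1 - 3t + 3t^2 - 4t^3.
Iterating the recurrence: a_0,…,a_{9} = -3, 0, -1, -15, -42, -85, -189, -480, -1213, -2955.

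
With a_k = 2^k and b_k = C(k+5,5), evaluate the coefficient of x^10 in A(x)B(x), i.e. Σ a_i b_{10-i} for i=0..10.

This is [x^10] in the product of the two ordinary generating functions.
Σ = 1·3003 + 2·2002 + 4·1287 + 8·792 + 16·462 + 32·252 + 64·126 + 128·56 + 256·21 + 512·6 + 1024·1 = 58651.

58651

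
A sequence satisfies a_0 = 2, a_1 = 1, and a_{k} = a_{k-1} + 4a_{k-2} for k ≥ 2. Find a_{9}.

4693

The ordinary generating function has denominator 1 - t - 4t^2.
Iterating the recurrence: a_0,…,a_{9} = 2, 1, 9, 13, 49, 101, 297, 701, 1889, 4693.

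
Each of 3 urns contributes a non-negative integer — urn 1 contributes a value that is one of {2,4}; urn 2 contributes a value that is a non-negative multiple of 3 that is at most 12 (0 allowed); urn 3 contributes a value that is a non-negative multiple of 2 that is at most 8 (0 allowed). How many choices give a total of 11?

The generating function for the choices is (z² + z⁴)·(1 + z³ + z⁶ + z⁹ + z¹²)·(1 + z² + z⁴ + z⁶ + z⁸); the count is [z¹¹].
(z² + z⁴) has coefficients 0,0,1,0,1 for degrees 0…4.
(1 + z³ + z⁶ + z⁹ + z¹²) has coefficients 1,0,0,1,0,0,1,0,0,1,0,0 for degrees 0…11.
Finally multiplying by (1 + z² + z⁴ + z⁶ + z⁸), the product of all factors after the first has coefficients 1,0,1,1,1,1,2,1,2,2,1,2 for degrees 0…11.
[z¹¹] = 1·2 + 1·1 = 3.

3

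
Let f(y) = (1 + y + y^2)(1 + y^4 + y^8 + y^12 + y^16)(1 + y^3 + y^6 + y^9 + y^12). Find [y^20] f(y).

3

(1 + y + y^2) has coefficients 1,1,1 for degrees 0…2.
(1 + y^4 + y^8 + y^12 + y^16) has coefficients 1,0,0,0,1,0,0,0,1,0,0,0,1,0,0,0,1,0,0,0,0 for degrees 0…20.
Finally multiplying by (1 + y^3 + y^6 + y^9 + y^12), the product of all factors after the first has coefficients 1,0,0,1,1,0,1,1,1,1,1,1,2,1,1,1,2,1,1,1,1 for degrees 0…20.
[y^20] = 1·1 + 1·1 + 1·1 = 3.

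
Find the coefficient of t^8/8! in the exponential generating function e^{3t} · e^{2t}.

The EGF product rule gives c_8 = Σ_{k_1+k_2=8} C(8; k_1,k_2) · ∏ g_i(k_i), where e^{3t} gives (3)^k; e^{2t} gives (2)^k.
g_1(k) for k = 0…8: 1, 3, 9, 27, 81, 243, 729, 2187, 6561.
g_2(k) for k = 0…8: 1, 2, 4, 8, 16, 32, 64, 128, 256.
c_8 = Σ_k C(8,k)·g_1(k)·g_2(8−k) = 1·1·256 + 8·3·128 + 28·9·64 + 56·27·32 + 70·81·16 + 56·243·8 + 28·729·4 + 8·2187·2 + 1·6561·1 = 256 + 3072 + 16128 + 48384 + 90720 + 108864 + 81648 + 34992 + 6561 = 390625.

390625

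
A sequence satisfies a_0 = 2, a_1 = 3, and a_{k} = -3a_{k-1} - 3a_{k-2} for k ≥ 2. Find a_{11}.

-2187

The ordinary generating function has denominator 1 + 3y + 3y^2.
Iterating the recurrence: a_0,…,a_{11} = 2, 3, -15, 36, -63, 81, -54, -81, 405, -972, 1701, -2187.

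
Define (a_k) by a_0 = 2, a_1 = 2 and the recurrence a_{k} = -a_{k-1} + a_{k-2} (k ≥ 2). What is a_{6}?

The ordinary generating function has denominator 1 + y - y^2.
Iterating the recurrence: a_0,…,a_{6} = 2, 2, 0, 2, -2, 4, -6.

-6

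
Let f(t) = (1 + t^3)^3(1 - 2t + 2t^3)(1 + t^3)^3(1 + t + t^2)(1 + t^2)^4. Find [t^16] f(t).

(1 + t^3)^3 has coefficients 1,0,0,3,0,0,3,0,0,1 for degrees 0…9.
(1 - 2t + 2t^3) has coefficients 1,-2,0,2,0,0,0,0,0,0,0,0,0,0,0,0,0 for degrees 0…16.
Multiplying by (1 + t^3)^3 gives running coefficients 1,-2,0,5,-6,0,9,-6,0,7,-2,0,2,0,0,0,0 for degrees 0…16.
Multiplying by (1 + t + t^2) gives running coefficients 1,-1,-1,3,-1,-1,3,3,3,1,5,5,0,2,2,0,0 for degrees 0…16.
Finally multiplying by (1 + t^2)^4, the product of all factors after the first has coefficients 1,-1,3,-1,1,5,-3,13,6,18,30,26,49,39,47,45,31 for degrees 0…16.
[t^16] = 1·31 + 3·39 + 3·30 + 1·13 = 251.

251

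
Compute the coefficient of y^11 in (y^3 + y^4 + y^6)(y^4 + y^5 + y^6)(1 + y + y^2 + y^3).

(y^3 + y^4 + y^6) has coefficients 0,0,0,1,1,0,1 for degrees 0…6.
(y^4 + y^5 + y^6) has coefficients 0,0,0,0,1,1,1,0,0,0,0,0 for degrees 0…11.
Finally multiplying by (1 + y + y^2 + y^3), the product of all factors after the first has coefficients 0,0,0,0,1,2,3,3,2,1,0,0 for degrees 0…11.
[y^11] = 1·2 + 1·3 + 1·2 = 7.

7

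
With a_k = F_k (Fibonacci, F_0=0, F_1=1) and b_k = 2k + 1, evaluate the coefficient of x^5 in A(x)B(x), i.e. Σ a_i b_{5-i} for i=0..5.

The convolution is the x^5 coefficient of A(x)B(x).
Σ = 0·11 + 1·9 + 1·7 + 2·5 + 3·3 + 5·1 = 40.

40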